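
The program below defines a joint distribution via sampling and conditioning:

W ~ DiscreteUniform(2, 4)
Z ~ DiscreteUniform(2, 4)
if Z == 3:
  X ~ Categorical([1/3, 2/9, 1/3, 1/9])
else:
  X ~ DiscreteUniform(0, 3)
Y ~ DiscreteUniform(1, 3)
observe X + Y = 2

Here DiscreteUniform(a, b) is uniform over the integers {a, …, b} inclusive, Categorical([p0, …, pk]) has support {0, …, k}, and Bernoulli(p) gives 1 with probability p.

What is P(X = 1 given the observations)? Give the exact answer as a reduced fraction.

Enumerate traces; 18 have nonzero weight after conditioning:
  (W=2, Z=2, X=0, Y=2) weight 1/108
  (W=2, Z=2, X=1, Y=1) weight 1/108
  (W=2, Z=3, X=0, Y=2) weight 1/81
  (W=2, Z=3, X=1, Y=1) weight 2/243
  (W=2, Z=4, X=0, Y=2) weight 1/108
  (W=2, Z=4, X=1, Y=1) weight 1/108
  (W=3, Z=2, X=0, Y=2) weight 1/108
  (W=3, Z=2, X=1, Y=1) weight 1/108
  … 10 more
Group by X:
  weight(X=0) = 5/54
  weight(X=1) = 13/162
Total weight = 5/54 + 13/162 = 14/81
P(X=0 | obs) = 5/54 / 14/81 = 15/28
P(X=1 | obs) = 13/162 / 14/81 = 13/28

P(X = 1 | obs) = 13/28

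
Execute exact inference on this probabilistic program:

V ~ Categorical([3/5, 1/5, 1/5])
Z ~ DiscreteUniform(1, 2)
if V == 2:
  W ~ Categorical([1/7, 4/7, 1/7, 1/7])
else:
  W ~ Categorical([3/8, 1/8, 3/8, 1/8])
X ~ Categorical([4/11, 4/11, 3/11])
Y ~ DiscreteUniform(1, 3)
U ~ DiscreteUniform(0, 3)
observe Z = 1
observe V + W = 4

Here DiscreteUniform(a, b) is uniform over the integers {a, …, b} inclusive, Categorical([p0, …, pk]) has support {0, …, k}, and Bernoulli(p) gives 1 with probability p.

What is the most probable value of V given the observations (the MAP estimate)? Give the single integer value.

Enumerate traces; 72 have nonzero weight after conditioning:
  (V=1, Z=1, W=3, X=0, Y=1, U=0) weight 1/2640
  (V=1, Z=1, W=3, X=0, Y=1, U=1) weight 1/2640
  (V=1, Z=1, W=3, X=0, Y=1, U=2) weight 1/2640
  (V=1, Z=1, W=3, X=0, Y=1, U=3) weight 1/2640
  (V=1, Z=1, W=3, X=0, Y=2, U=0) weight 1/2640
  (V=1, Z=1, W=3, X=0, Y=2, U=1) weight 1/2640
  (V=1, Z=1, W=3, X=0, Y=2, U=2) weight 1/2640
  (V=1, Z=1, W=3, X=0, Y=2, U=3) weight 1/2640
  (V=2, Z=1, W=2, X=0, Y=1, U=0) weight 1/2310
  … 63 more
Group by V:
  weight(V=1) = 1/80
  weight(V=2) = 1/70
Total weight = 1/80 + 1/70 = 3/112
P(V=1 | obs) = 1/80 / 3/112 = 7/15
P(V=2 | obs) = 1/70 / 3/112 = 8/15
argmax = 2

argmax_v P(V = v | obs) = 2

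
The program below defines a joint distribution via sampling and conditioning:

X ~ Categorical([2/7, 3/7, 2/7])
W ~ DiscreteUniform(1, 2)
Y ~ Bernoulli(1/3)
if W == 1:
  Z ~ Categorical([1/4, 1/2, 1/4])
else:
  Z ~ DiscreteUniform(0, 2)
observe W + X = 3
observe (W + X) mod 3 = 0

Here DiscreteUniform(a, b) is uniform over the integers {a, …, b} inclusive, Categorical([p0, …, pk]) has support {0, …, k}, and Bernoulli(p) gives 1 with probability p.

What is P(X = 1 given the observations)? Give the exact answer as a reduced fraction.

P(X = 1 | obs) = 3/5

Enumerate traces; 12 have nonzero weight after conditioning:
  (X=1, W=2, Y=0, Z=0) weight 1/21
  (X=1, W=2, Y=0, Z=1) weight 1/21
  (X=1, W=2, Y=0, Z=2) weight 1/21
  (X=1, W=2, Y=1, Z=0) weight 1/42
  (X=1, W=2, Y=1, Z=1) weight 1/42
  (X=1, W=2, Y=1, Z=2) weight 1/42
  (X=2, W=1, Y=0, Z=0) weight 1/42
  (X=2, W=1, Y=0, Z=1) weight 1/21
  … 4 more
Group by X:
  weight(X=1) = 3/14
  weight(X=2) = 1/7
Total weight = 3/14 + 1/7 = 5/14
P(X=1 | obs) = 3/14 / 5/14 = 3/5
P(X=2 | obs) = 1/7 / 5/14 = 2/5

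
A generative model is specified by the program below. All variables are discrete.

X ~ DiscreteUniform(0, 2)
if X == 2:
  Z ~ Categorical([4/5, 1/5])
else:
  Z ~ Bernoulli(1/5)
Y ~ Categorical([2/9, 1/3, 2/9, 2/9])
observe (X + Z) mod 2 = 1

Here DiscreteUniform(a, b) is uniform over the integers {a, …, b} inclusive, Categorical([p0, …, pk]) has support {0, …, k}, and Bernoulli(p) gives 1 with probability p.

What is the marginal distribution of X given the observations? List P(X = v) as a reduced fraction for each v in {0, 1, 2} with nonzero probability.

Enumerate traces; 12 have nonzero weight after conditioning:
  (X=0, Z=1, Y=0) weight 2/135
  (X=0, Z=1, Y=1) weight 1/45
  (X=0, Z=1, Y=2) weight 2/135
  (X=0, Z=1, Y=3) weight 2/135
  (X=1, Z=0, Y=0) weight 8/135
  (X=1, Z=0, Y=1) weight 4/45
  (X=1, Z=0, Y=2) weight 8/135
  (X=1, Z=0, Y=3) weight 8/135
  (X=2, Z=1, Y=0) weight 2/135
  … 3 more
Group by X:
  weight(X=0) = 1/15
  weight(X=1) = 4/15
  weight(X=2) = 1/15
Total weight = 1/15 + 4/15 + 1/15 = 2/5
P(X=0 | obs) = 1/15 / 2/5 = 1/6
P(X=1 | obs) = 4/15 / 2/5 = 2/3
P(X=2 | obs) = 1/15 / 2/5 = 1/6

P(X=0) = 1/6, P(X=1) = 2/3, P(X=2) = 1/6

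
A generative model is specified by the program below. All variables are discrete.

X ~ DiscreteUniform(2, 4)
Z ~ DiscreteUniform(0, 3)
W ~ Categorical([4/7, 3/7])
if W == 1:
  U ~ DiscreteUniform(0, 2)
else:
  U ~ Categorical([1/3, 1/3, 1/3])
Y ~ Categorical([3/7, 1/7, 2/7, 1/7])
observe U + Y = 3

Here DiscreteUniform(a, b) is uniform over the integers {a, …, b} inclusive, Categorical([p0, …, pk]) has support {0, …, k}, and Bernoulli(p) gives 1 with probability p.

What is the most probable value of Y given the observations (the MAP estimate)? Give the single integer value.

argmax_v P(Y = v | obs) = 2

Enumerate traces; 72 have nonzero weight after conditioning:
  (X=2, Z=0, W=0, U=0, Y=3) weight 1/441
  (X=2, Z=0, W=0, U=1, Y=2) weight 2/441
  (X=2, Z=0, W=0, U=2, Y=1) weight 1/441
  (X=2, Z=0, W=1, U=0, Y=3) weight 1/588
  (X=2, Z=0, W=1, U=1, Y=2) weight 1/294
  (X=2, Z=0, W=1, U=2, Y=1) weight 1/588
  (X=2, Z=1, W=0, U=0, Y=3) weight 1/441
  (X=2, Z=1, W=0, U=1, Y=2) weight 2/441
  … 64 more
Group by Y:
  weight(Y=1) = 1/21
  weight(Y=2) = 2/21
  weight(Y=3) = 1/21
Total weight = 1/21 + 2/21 + 1/21 = 4/21
P(Y=1 | obs) = 1/21 / 4/21 = 1/4
P(Y=2 | obs) = 2/21 / 4/21 = 1/2
P(Y=3 | obs) = 1/21 / 4/21 = 1/4
argmax = 2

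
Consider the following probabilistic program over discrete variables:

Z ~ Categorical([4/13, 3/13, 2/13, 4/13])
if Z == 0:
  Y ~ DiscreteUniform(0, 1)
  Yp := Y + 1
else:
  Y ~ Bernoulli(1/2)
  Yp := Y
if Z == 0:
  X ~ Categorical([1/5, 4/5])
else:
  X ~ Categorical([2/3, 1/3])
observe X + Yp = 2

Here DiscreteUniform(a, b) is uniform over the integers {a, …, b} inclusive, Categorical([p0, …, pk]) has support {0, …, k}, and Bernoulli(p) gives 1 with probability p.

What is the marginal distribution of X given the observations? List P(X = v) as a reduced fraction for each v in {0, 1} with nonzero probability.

Enumerate traces; 5 have nonzero weight after conditioning:
  (Z=0, Y=0, X=1) weight 8/65
  (Z=0, Y=1, X=0) weight 2/65
  (Z=1, Y=1, X=1) weight 1/26
  (Z=2, Y=1, X=1) weight 1/39
  (Z=3, Y=1, X=1) weight 2/39
Group by X:
  weight(X=0) = 2/65
  weight(X=1) = 31/130
Total weight = 2/65 + 31/130 = 7/26
P(X=0 | obs) = 2/65 / 7/26 = 4/35
P(X=1 | obs) = 31/130 / 7/26 = 31/35

P(X=0) = 4/35, P(X=1) = 31/35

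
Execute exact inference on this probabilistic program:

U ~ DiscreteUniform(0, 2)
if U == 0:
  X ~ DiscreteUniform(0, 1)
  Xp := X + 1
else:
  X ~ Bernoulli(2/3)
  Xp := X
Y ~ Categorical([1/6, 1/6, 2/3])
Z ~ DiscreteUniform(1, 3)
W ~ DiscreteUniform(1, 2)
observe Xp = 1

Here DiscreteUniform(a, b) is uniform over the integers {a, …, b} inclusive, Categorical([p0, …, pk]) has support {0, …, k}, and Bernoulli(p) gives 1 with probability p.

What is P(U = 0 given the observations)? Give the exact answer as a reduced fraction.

P(U = 0 | obs) = 3/11

Enumerate traces; 54 have nonzero weight after conditioning:
  (U=0, X=0, Y=0, Z=1, W=1) weight 1/216
  (U=0, X=0, Y=0, Z=1, W=2) weight 1/216
  (U=0, X=0, Y=0, Z=2, W=1) weight 1/216
  (U=0, X=0, Y=0, Z=2, W=2) weight 1/216
  (U=0, X=0, Y=0, Z=3, W=1) weight 1/216
  (U=0, X=0, Y=0, Z=3, W=2) weight 1/216
  (U=0, X=0, Y=1, Z=1, W=1) weight 1/216
  (U=0, X=0, Y=1, Z=1, W=2) weight 1/216
  (U=1, X=1, Y=0, Z=1, W=1) weight 1/162
  (U=2, X=1, Y=0, Z=1, W=1) weight 1/162
  … 44 more
Group by U:
  weight(U=0) = 1/6
  weight(U=1) = 2/9
  weight(U=2) = 2/9
Total weight = 1/6 + 2/9 + 2/9 = 11/18
P(U=0 | obs) = 1/6 / 11/18 = 3/11
P(U=1 | obs) = 2/9 / 11/18 = 4/11
P(U=2 | obs) = 2/9 / 11/18 = 4/11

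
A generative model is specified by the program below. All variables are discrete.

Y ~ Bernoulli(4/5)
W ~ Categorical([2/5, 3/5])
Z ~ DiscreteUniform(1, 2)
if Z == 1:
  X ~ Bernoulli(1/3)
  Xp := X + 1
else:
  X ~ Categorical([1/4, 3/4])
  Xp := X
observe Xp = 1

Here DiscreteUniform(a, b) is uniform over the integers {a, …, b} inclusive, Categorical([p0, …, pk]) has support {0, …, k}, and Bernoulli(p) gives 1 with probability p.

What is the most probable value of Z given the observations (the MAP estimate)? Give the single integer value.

Enumerate traces; 8 have nonzero weight after conditioning:
  (Y=0, W=0, Z=1, X=0) weight 2/75
  (Y=0, W=0, Z=2, X=1) weight 3/100
  (Y=0, W=1, Z=1, X=0) weight 1/25
  (Y=0, W=1, Z=2, X=1) weight 9/200
  (Y=1, W=0, Z=1, X=0) weight 8/75
  (Y=1, W=0, Z=2, X=1) weight 3/25
  (Y=1, W=1, Z=1, X=0) weight 4/25
  (Y=1, W=1, Z=2, X=1) weight 9/50
Group by Z:
  weight(Z=1) = 1/3
  weight(Z=2) = 3/8
Total weight = 1/3 + 3/8 = 17/24
P(Z=1 | obs) = 1/3 / 17/24 = 8/17
P(Z=2 | obs) = 3/8 / 17/24 = 9/17
argmax = 2

argmax_v P(Z = v | obs) = 2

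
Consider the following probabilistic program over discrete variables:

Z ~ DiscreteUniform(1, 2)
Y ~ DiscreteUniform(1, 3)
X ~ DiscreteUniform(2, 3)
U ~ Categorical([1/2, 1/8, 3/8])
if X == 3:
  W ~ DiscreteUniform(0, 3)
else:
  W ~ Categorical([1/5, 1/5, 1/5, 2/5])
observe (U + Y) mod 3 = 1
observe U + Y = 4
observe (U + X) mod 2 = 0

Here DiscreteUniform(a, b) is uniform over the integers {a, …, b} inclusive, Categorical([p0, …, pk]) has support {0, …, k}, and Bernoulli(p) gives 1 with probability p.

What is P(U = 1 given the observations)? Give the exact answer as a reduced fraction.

P(U = 1 | obs) = 1/4

Enumerate traces; 16 have nonzero weight after conditioning:
  (Z=1, Y=2, X=2, U=2, W=0) weight 1/160
  (Z=1, Y=2, X=2, U=2, W=1) weight 1/160
  (Z=1, Y=2, X=2, U=2, W=2) weight 1/160
  (Z=1, Y=2, X=2, U=2, W=3) weight 1/80
  (Z=1, Y=3, X=3, U=1, W=0) weight 1/384
  (Z=1, Y=3, X=3, U=1, W=1) weight 1/384
  (Z=1, Y=3, X=3, U=1, W=2) weight 1/384
  (Z=1, Y=3, X=3, U=1, W=3) weight 1/384
  … 8 more
Group by U:
  weight(U=1) = 1/48
  weight(U=2) = 1/16
Total weight = 1/48 + 1/16 = 1/12
P(U=1 | obs) = 1/48 / 1/12 = 1/4
P(U=2 | obs) = 1/16 / 1/12 = 3/4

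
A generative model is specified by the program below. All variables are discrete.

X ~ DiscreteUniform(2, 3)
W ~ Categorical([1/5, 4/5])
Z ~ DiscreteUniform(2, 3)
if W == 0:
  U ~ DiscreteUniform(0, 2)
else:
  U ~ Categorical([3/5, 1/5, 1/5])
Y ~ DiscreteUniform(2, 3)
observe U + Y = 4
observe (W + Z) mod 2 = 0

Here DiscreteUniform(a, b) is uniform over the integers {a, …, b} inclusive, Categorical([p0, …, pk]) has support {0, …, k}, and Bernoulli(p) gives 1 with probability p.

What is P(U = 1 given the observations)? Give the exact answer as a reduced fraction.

P(U = 1 | obs) = 1/2

Enumerate traces; 8 have nonzero weight after conditioning:
  (X=2, W=0, Z=2, U=1, Y=3) weight 1/120
  (X=2, W=0, Z=2, U=2, Y=2) weight 1/120
  (X=2, W=1, Z=3, U=1, Y=3) weight 1/50
  (X=2, W=1, Z=3, U=2, Y=2) weight 1/50
  (X=3, W=0, Z=2, U=1, Y=3) weight 1/120
  (X=3, W=0, Z=2, U=2, Y=2) weight 1/120
  (X=3, W=1, Z=3, U=1, Y=3) weight 1/50
  (X=3, W=1, Z=3, U=2, Y=2) weight 1/50
Group by U:
  weight(U=1) = 17/300
  weight(U=2) = 17/300
Total weight = 17/300 + 17/300 = 17/150
P(U=1 | obs) = 17/300 / 17/150 = 1/2
P(U=2 | obs) = 17/300 / 17/150 = 1/2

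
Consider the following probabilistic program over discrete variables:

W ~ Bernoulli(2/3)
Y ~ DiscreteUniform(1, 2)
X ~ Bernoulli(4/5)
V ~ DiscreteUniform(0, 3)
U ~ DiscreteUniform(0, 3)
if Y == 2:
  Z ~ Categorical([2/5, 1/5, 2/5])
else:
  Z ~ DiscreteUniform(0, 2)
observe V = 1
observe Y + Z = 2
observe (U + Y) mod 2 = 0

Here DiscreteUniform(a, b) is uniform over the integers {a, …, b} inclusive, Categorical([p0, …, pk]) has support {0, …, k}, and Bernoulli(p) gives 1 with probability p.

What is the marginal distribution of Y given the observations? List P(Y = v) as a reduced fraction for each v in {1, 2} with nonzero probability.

Enumerate traces; 16 have nonzero weight after conditioning:
  (W=0, Y=1, X=0, V=1, U=1, Z=1) weight 1/1440
  (W=0, Y=1, X=0, V=1, U=3, Z=1) weight 1/1440
  (W=0, Y=1, X=1, V=1, U=1, Z=1) weight 1/360
  (W=0, Y=1, X=1, V=1, U=3, Z=1) weight 1/360
  (W=0, Y=2, X=0, V=1, U=0, Z=0) weight 1/1200
  (W=0, Y=2, X=0, V=1, U=2, Z=0) weight 1/1200
  (W=0, Y=2, X=1, V=1, U=0, Z=0) weight 1/300
  (W=0, Y=2, X=1, V=1, U=2, Z=0) weight 1/300
  … 8 more
Group by Y:
  weight(Y=1) = 1/48
  weight(Y=2) = 1/40
Total weight = 1/48 + 1/40 = 11/240
P(Y=1 | obs) = 1/48 / 11/240 = 5/11
P(Y=2 | obs) = 1/40 / 11/240 = 6/11

P(Y=1) = 5/11, P(Y=2) = 6/11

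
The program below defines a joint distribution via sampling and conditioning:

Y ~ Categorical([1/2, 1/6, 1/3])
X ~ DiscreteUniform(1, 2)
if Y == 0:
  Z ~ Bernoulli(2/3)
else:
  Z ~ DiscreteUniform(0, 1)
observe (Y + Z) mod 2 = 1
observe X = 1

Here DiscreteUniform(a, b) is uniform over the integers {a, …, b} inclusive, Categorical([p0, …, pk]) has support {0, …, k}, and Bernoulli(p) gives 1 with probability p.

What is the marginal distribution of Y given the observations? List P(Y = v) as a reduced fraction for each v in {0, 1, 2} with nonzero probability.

P(Y=0) = 4/7, P(Y=1) = 1/7, P(Y=2) = 2/7

Enumerate traces; 3 have nonzero weight after conditioning:
  (Y=0, X=1, Z=1) weight 1/6
  (Y=1, X=1, Z=0) weight 1/24
  (Y=2, X=1, Z=1) weight 1/12
Group by Y:
  weight(Y=0) = 1/6
  weight(Y=1) = 1/24
  weight(Y=2) = 1/12
Total weight = 1/6 + 1/24 + 1/12 = 7/24
P(Y=0 | obs) = 1/6 / 7/24 = 4/7
P(Y=1 | obs) = 1/24 / 7/24 = 1/7
P(Y=2 | obs) = 1/12 / 7/24 = 2/7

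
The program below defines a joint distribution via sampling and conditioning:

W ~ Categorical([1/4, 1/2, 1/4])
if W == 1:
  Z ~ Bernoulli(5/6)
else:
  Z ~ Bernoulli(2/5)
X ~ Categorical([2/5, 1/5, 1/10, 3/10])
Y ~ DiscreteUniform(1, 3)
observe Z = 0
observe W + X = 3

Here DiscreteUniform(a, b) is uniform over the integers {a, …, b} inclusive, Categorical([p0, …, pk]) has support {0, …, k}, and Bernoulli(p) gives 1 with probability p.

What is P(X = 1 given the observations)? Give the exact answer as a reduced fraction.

P(X = 1 | obs) = 9/25

Enumerate traces; 9 have nonzero weight after conditioning:
  (W=0, Z=0, X=3, Y=1) weight 3/200
  (W=0, Z=0, X=3, Y=2) weight 3/200
  (W=0, Z=0, X=3, Y=3) weight 3/200
  (W=1, Z=0, X=2, Y=1) weight 1/360
  (W=1, Z=0, X=2, Y=2) weight 1/360
  (W=1, Z=0, X=2, Y=3) weight 1/360
  (W=2, Z=0, X=1, Y=1) weight 1/100
  (W=2, Z=0, X=1, Y=2) weight 1/100
  … 1 more
Group by X:
  weight(X=1) = 3/100
  weight(X=2) = 1/120
  weight(X=3) = 9/200
Total weight = 3/100 + 1/120 + 9/200 = 1/12
P(X=1 | obs) = 3/100 / 1/12 = 9/25
P(X=2 | obs) = 1/120 / 1/12 = 1/10
P(X=3 | obs) = 9/200 / 1/12 = 27/50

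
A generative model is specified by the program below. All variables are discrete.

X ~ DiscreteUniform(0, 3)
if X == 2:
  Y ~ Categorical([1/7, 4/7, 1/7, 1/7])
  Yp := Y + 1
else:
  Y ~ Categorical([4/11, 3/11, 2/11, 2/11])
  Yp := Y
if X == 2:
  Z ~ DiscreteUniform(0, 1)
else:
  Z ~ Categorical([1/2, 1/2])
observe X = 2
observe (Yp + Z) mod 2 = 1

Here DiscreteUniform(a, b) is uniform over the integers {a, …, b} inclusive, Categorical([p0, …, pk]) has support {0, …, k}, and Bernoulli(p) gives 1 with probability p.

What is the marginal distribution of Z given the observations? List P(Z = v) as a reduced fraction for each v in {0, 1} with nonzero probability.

Enumerate traces; 4 have nonzero weight after conditioning:
  (X=2, Y=0, Z=0) weight 1/56
  (X=2, Y=1, Z=1) weight 1/14
  (X=2, Y=2, Z=0) weight 1/56
  (X=2, Y=3, Z=1) weight 1/56
Group by Z:
  weight(Z=0) = 1/28
  weight(Z=1) = 5/56
Total weight = 1/28 + 5/56 = 1/8
P(Z=0 | obs) = 1/28 / 1/8 = 2/7
P(Z=1 | obs) = 5/56 / 1/8 = 5/7

P(Z=0) = 2/7, P(Z=1) = 5/7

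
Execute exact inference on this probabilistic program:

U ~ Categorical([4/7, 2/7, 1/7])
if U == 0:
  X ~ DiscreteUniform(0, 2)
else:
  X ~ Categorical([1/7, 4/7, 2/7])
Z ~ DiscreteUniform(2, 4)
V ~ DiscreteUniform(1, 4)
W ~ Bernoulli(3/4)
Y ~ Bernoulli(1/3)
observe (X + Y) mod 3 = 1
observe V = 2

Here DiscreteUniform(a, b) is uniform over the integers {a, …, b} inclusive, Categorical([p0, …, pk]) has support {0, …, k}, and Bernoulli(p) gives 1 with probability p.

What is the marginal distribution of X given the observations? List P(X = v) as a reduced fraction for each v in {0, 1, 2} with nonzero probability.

Enumerate traces; 36 have nonzero weight after conditioning:
  (U=0, X=0, Z=2, V=2, W=0, Y=1) weight 1/756
  (U=0, X=0, Z=2, V=2, W=1, Y=1) weight 1/252
  (U=0, X=0, Z=3, V=2, W=0, Y=1) weight 1/756
  (U=0, X=0, Z=3, V=2, W=1, Y=1) weight 1/252
  (U=0, X=0, Z=4, V=2, W=0, Y=1) weight 1/756
  (U=0, X=0, Z=4, V=2, W=1, Y=1) weight 1/252
  (U=0, X=1, Z=2, V=2, W=0, Y=0) weight 1/378
  (U=0, X=1, Z=2, V=2, W=1, Y=0) weight 1/126
  … 28 more
Group by X:
  weight(X=0) = 37/1764
  weight(X=1) = 32/441
Total weight = 37/1764 + 32/441 = 55/588
P(X=0 | obs) = 37/1764 / 55/588 = 37/165
P(X=1 | obs) = 32/441 / 55/588 = 128/165

P(X=0) = 37/165, P(X=1) = 128/165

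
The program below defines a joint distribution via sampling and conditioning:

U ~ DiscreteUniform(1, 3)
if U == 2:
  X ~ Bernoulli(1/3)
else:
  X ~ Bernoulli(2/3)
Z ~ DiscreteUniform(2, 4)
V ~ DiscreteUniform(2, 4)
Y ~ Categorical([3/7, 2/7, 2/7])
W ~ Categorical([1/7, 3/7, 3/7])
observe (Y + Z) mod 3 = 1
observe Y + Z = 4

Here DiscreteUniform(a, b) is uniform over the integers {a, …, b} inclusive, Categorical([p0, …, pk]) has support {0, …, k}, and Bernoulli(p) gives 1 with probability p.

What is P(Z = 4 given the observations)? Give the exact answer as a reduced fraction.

Enumerate traces; 162 have nonzero weight after conditioning:
  (U=1, X=0, Z=2, V=2, Y=2, W=0) weight 2/3969
  (U=1, X=0, Z=2, V=2, Y=2, W=1) weight 2/1323
  (U=1, X=0, Z=2, V=2, Y=2, W=2) weight 2/1323
  (U=1, X=0, Z=2, V=3, Y=2, W=0) weight 2/3969
  (U=1, X=0, Z=2, V=3, Y=2, W=1) weight 2/1323
  (U=1, X=0, Z=2, V=3, Y=2, W=2) weight 2/1323
  (U=1, X=0, Z=2, V=4, Y=2, W=0) weight 2/3969
  (U=1, X=0, Z=2, V=4, Y=2, W=1) weight 2/1323
  (U=1, X=0, Z=3, V=2, Y=1, W=0) weight 2/3969
  (U=1, X=0, Z=4, V=2, Y=0, W=0) weight 1/1323
  … 152 more
Group by Z:
  weight(Z=2) = 2/21
  weight(Z=3) = 2/21
  weight(Z=4) = 1/7
Total weight = 2/21 + 2/21 + 1/7 = 1/3
P(Z=2 | obs) = 2/21 / 1/3 = 2/7
P(Z=3 | obs) = 2/21 / 1/3 = 2/7
P(Z=4 | obs) = 1/7 / 1/3 = 3/7

P(Z = 4 | obs) = 3/7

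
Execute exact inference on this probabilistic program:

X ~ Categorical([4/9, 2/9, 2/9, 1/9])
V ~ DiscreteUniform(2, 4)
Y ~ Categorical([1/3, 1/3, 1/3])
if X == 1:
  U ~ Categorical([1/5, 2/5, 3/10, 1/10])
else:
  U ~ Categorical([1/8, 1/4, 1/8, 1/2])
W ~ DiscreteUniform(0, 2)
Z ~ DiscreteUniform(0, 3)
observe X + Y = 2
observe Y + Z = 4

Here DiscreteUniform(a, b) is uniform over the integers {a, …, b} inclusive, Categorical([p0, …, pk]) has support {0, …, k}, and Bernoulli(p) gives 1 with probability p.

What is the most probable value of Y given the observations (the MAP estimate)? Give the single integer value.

Enumerate traces; 72 have nonzero weight after conditioning:
  (X=0, V=2, Y=2, U=0, W=0, Z=2) weight 1/1944
  (X=0, V=2, Y=2, U=0, W=1, Z=2) weight 1/1944
  (X=0, V=2, Y=2, U=0, W=2, Z=2) weight 1/1944
  (X=0, V=2, Y=2, U=1, W=0, Z=2) weight 1/972
  (X=0, V=2, Y=2, U=1, W=1, Z=2) weight 1/972
  (X=0, V=2, Y=2, U=1, W=2, Z=2) weight 1/972
  (X=0, V=2, Y=2, U=2, W=0, Z=2) weight 1/1944
  (X=0, V=2, Y=2, U=2, W=1, Z=2) weight 1/1944
  (X=1, V=2, Y=1, U=0, W=0, Z=3) weight 1/2430
  … 63 more
Group by Y:
  weight(Y=1) = 1/54
  weight(Y=2) = 1/27
Total weight = 1/54 + 1/27 = 1/18
P(Y=1 | obs) = 1/54 / 1/18 = 1/3
P(Y=2 | obs) = 1/27 / 1/18 = 2/3
argmax = 2

argmax_v P(Y = v | obs) = 2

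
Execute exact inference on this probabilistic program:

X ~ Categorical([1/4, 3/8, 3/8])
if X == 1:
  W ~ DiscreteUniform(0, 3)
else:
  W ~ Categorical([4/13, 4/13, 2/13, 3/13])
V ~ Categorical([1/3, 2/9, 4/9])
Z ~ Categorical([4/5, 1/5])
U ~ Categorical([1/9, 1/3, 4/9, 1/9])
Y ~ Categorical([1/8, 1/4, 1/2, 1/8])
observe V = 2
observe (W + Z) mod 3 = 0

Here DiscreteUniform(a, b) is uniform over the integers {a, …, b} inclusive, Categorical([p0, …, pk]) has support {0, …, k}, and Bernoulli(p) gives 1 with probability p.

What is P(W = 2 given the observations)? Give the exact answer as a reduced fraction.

P(W = 2 | obs) = 79/951

Enumerate traces; 144 have nonzero weight after conditioning:
  (X=0, W=0, V=2, Z=0, U=0, Y=0) weight 2/5265
  (X=0, W=0, V=2, Z=0, U=0, Y=1) weight 4/5265
  (X=0, W=0, V=2, Z=0, U=0, Y=2) weight 8/5265
  (X=0, W=0, V=2, Z=0, U=0, Y=3) weight 2/5265
  (X=0, W=0, V=2, Z=0, U=1, Y=0) weight 2/1755
  (X=0, W=0, V=2, Z=0, U=1, Y=1) weight 4/1755
  (X=0, W=0, V=2, Z=0, U=1, Y=2) weight 8/1755
  (X=0, W=0, V=2, Z=0, U=1, Y=3) weight 2/1755
  (X=0, W=2, V=2, Z=1, U=0, Y=0) weight 1/21060
  (X=0, W=3, V=2, Z=0, U=0, Y=0) weight 1/3510
  … 134 more
Group by W:
  weight(W=0) = 119/1170
  weight(W=2) = 79/4680
  weight(W=3) = 11/130
Total weight = 119/1170 + 79/4680 + 11/130 = 317/1560
P(W=0 | obs) = 119/1170 / 317/1560 = 476/951
P(W=2 | obs) = 79/4680 / 317/1560 = 79/951
P(W=3 | obs) = 11/130 / 317/1560 = 132/317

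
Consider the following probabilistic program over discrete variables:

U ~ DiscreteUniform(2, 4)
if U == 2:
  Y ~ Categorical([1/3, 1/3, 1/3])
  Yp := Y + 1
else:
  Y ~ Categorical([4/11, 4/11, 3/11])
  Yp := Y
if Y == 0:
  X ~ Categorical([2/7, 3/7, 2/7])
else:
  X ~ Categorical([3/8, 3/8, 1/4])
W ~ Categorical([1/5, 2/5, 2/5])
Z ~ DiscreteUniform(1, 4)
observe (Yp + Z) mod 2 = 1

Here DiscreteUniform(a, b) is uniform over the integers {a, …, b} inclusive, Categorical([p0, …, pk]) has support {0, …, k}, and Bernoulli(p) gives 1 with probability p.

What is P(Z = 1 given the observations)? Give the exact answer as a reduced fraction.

P(Z = 1 | obs) = 53/198

Enumerate traces; 162 have nonzero weight after conditioning:
  (U=2, Y=0, X=0, W=0, Z=2) weight 1/630
  (U=2, Y=0, X=0, W=0, Z=4) weight 1/630
  (U=2, Y=0, X=0, W=1, Z=2) weight 1/315
  (U=2, Y=0, X=0, W=1, Z=4) weight 1/315
  (U=2, Y=0, X=0, W=2, Z=2) weight 1/315
  (U=2, Y=0, X=0, W=2, Z=4) weight 1/315
  (U=2, Y=0, X=1, W=0, Z=2) weight 1/420
  (U=2, Y=0, X=1, W=0, Z=4) weight 1/420
  (U=2, Y=1, X=0, W=0, Z=1) weight 1/480
  (U=2, Y=1, X=0, W=0, Z=3) weight 1/480
  … 152 more
Group by Z:
  weight(Z=1) = 53/396
  weight(Z=2) = 23/198
  weight(Z=3) = 53/396
  weight(Z=4) = 23/198
Total weight = 53/396 + 23/198 + 53/396 + 23/198 = 1/2
P(Z=1 | obs) = 53/396 / 1/2 = 53/198
P(Z=2 | obs) = 23/198 / 1/2 = 23/99
P(Z=3 | obs) = 53/396 / 1/2 = 53/198
P(Z=4 | obs) = 23/198 / 1/2 = 23/99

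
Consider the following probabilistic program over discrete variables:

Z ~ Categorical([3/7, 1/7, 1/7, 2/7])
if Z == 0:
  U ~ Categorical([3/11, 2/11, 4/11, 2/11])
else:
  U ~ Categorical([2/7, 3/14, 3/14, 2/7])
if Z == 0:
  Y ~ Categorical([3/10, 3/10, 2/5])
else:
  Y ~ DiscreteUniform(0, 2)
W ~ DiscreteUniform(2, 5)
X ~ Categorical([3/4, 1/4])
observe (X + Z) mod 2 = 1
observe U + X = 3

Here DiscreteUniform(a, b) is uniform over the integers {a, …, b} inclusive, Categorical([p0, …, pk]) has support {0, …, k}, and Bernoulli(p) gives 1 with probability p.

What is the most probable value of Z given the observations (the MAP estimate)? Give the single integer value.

Enumerate traces; 48 have nonzero weight after conditioning:
  (Z=0, U=2, Y=0, W=2, X=1) weight 9/3080
  (Z=0, U=2, Y=0, W=3, X=1) weight 9/3080
  (Z=0, U=2, Y=0, W=4, X=1) weight 9/3080
  (Z=0, U=2, Y=0, W=5, X=1) weight 9/3080
  (Z=0, U=2, Y=1, W=2, X=1) weight 9/3080
  (Z=0, U=2, Y=1, W=3, X=1) weight 9/3080
  (Z=0, U=2, Y=1, W=4, X=1) weight 9/3080
  (Z=0, U=2, Y=1, W=5, X=1) weight 9/3080
  (Z=1, U=3, Y=0, W=2, X=0) weight 1/392
  (Z=2, U=2, Y=0, W=2, X=1) weight 1/1568
  … 38 more
Group by Z:
  weight(Z=0) = 3/77
  weight(Z=1) = 3/98
  weight(Z=2) = 3/392
  weight(Z=3) = 3/49
Total weight = 3/77 + 3/98 + 3/392 + 3/49 = 597/4312
P(Z=0 | obs) = 3/77 / 597/4312 = 56/199
P(Z=1 | obs) = 3/98 / 597/4312 = 44/199
P(Z=2 | obs) = 3/392 / 597/4312 = 11/199
P(Z=3 | obs) = 3/49 / 597/4312 = 88/199
argmax = 3

argmax_v P(Z = v | obs) = 3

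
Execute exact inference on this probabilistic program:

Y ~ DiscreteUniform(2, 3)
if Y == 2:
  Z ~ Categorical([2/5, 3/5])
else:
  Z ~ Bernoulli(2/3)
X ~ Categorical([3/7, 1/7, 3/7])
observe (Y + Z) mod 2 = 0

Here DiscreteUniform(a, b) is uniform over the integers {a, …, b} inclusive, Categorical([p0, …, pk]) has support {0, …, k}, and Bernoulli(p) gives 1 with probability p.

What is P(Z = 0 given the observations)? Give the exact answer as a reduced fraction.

P(Z = 0 | obs) = 3/8

Enumerate traces; 6 have nonzero weight after conditioning:
  (Y=2, Z=0, X=0) weight 3/35
  (Y=2, Z=0, X=1) weight 1/35
  (Y=2, Z=0, X=2) weight 3/35
  (Y=3, Z=1, X=0) weight 1/7
  (Y=3, Z=1, X=1) weight 1/21
  (Y=3, Z=1, X=2) weight 1/7
Group by Z:
  weight(Z=0) = 1/5
  weight(Z=1) = 1/3
Total weight = 1/5 + 1/3 = 8/15
P(Z=0 | obs) = 1/5 / 8/15 = 3/8
P(Z=1 | obs) = 1/3 / 8/15 = 5/8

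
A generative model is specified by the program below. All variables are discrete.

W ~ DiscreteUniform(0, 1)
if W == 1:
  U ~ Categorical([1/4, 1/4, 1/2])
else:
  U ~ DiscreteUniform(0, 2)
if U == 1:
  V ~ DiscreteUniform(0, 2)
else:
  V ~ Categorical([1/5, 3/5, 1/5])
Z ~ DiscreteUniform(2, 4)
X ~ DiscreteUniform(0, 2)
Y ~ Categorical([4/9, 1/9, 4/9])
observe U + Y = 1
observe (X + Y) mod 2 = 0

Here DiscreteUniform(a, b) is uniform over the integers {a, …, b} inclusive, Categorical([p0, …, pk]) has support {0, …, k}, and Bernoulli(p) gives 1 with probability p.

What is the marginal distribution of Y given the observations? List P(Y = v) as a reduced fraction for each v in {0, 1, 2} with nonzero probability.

P(Y=0) = 8/9, P(Y=1) = 1/9

Enumerate traces; 54 have nonzero weight after conditioning:
  (W=0, U=0, V=0, Z=2, X=1, Y=1) weight 1/2430
  (W=0, U=0, V=0, Z=3, X=1, Y=1) weight 1/2430
  (W=0, U=0, V=0, Z=4, X=1, Y=1) weight 1/2430
  (W=0, U=0, V=1, Z=2, X=1, Y=1) weight 1/810
  (W=0, U=0, V=1, Z=3, X=1, Y=1) weight 1/810
  (W=0, U=0, V=1, Z=4, X=1, Y=1) weight 1/810
  (W=0, U=0, V=2, Z=2, X=1, Y=1) weight 1/2430
  (W=0, U=0, V=2, Z=3, X=1, Y=1) weight 1/2430
  (W=0, U=1, V=0, Z=2, X=0, Y=0) weight 2/729
  … 45 more
Group by Y:
  weight(Y=0) = 7/81
  weight(Y=1) = 7/648
Total weight = 7/81 + 7/648 = 7/72
P(Y=0 | obs) = 7/81 / 7/72 = 8/9
P(Y=1 | obs) = 7/648 / 7/72 = 1/9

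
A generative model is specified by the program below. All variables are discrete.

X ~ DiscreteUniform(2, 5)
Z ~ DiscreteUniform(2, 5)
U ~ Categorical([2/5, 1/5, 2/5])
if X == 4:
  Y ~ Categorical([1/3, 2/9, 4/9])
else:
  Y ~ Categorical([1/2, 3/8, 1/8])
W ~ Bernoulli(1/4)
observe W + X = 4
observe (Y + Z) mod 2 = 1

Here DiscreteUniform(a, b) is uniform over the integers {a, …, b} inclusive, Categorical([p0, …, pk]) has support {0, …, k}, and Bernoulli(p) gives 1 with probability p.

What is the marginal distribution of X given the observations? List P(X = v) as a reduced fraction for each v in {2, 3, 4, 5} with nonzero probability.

Enumerate traces; 36 have nonzero weight after conditioning:
  (X=3, Z=2, U=0, Y=1, W=1) weight 3/1280
  (X=3, Z=2, U=1, Y=1, W=1) weight 3/2560
  (X=3, Z=2, U=2, Y=1, W=1) weight 3/1280
  (X=3, Z=3, U=0, Y=0, W=1) weight 1/320
  (X=3, Z=3, U=0, Y=2, W=1) weight 1/1280
  (X=3, Z=3, U=1, Y=0, W=1) weight 1/640
  (X=3, Z=3, U=1, Y=2, W=1) weight 1/2560
  (X=3, Z=3, U=2, Y=0, W=1) weight 1/320
  (X=4, Z=2, U=0, Y=1, W=0) weight 1/240
  … 27 more
Group by X:
  weight(X=3) = 1/32
  weight(X=4) = 3/32
Total weight = 1/32 + 3/32 = 1/8
P(X=3 | obs) = 1/32 / 1/8 = 1/4
P(X=4 | obs) = 3/32 / 1/8 = 3/4

P(X=3) = 1/4, P(X=4) = 3/4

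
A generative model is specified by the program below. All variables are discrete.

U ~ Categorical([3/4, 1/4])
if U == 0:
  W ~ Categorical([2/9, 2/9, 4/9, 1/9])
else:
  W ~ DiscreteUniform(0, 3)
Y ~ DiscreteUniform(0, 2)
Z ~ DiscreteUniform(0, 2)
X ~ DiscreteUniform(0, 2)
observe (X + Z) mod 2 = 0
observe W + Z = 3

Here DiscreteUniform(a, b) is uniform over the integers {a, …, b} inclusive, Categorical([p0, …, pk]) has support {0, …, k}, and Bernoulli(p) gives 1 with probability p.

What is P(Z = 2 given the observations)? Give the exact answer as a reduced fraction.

P(Z = 2 | obs) = 2/5

Enumerate traces; 30 have nonzero weight after conditioning:
  (U=0, W=1, Y=0, Z=2, X=0) weight 1/162
  (U=0, W=1, Y=0, Z=2, X=2) weight 1/162
  (U=0, W=1, Y=1, Z=2, X=0) weight 1/162
  (U=0, W=1, Y=1, Z=2, X=2) weight 1/162
  (U=0, W=1, Y=2, Z=2, X=0) weight 1/162
  (U=0, W=1, Y=2, Z=2, X=2) weight 1/162
  (U=0, W=2, Y=0, Z=1, X=1) weight 1/81
  (U=0, W=2, Y=1, Z=1, X=1) weight 1/81
  (U=0, W=3, Y=0, Z=0, X=0) weight 1/324
  … 21 more
Group by Z:
  weight(Z=0) = 7/216
  weight(Z=1) = 19/432
  weight(Z=2) = 11/216
Total weight = 7/216 + 19/432 + 11/216 = 55/432
P(Z=0 | obs) = 7/216 / 55/432 = 14/55
P(Z=1 | obs) = 19/432 / 55/432 = 19/55
P(Z=2 | obs) = 11/216 / 55/432 = 2/5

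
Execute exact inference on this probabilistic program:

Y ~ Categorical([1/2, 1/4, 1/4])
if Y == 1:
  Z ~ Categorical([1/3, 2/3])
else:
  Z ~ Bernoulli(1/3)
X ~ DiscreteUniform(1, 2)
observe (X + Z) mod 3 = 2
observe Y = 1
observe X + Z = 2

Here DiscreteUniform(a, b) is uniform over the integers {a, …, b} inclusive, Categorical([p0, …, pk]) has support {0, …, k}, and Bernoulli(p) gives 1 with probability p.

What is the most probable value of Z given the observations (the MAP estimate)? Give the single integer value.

argmax_v P(Z = v | obs) = 1

Enumerate traces; 2 have nonzero weight after conditioning:
  (Y=1, Z=0, X=2) weight 1/24
  (Y=1, Z=1, X=1) weight 1/12
Group by Z:
  weight(Z=0) = 1/24
  weight(Z=1) = 1/12
Total weight = 1/24 + 1/12 = 1/8
P(Z=0 | obs) = 1/24 / 1/8 = 1/3
P(Z=1 | obs) = 1/12 / 1/8 = 2/3
argmax = 1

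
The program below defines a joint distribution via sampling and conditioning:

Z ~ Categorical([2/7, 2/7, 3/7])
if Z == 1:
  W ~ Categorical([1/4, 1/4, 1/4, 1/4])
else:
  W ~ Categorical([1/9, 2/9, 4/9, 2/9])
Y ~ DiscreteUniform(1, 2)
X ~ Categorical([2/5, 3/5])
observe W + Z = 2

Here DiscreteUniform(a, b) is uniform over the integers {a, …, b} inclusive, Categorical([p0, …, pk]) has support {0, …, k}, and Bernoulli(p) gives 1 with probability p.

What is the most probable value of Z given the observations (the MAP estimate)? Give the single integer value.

argmax_v P(Z = v | obs) = 0

Enumerate traces; 12 have nonzero weight after conditioning:
  (Z=0, W=2, Y=1, X=0) weight 8/315
  (Z=0, W=2, Y=1, X=1) weight 4/105
  (Z=0, W=2, Y=2, X=0) weight 8/315
  (Z=0, W=2, Y=2, X=1) weight 4/105
  (Z=1, W=1, Y=1, X=0) weight 1/70
  (Z=1, W=1, Y=1, X=1) weight 3/140
  (Z=1, W=1, Y=2, X=0) weight 1/70
  (Z=1, W=1, Y=2, X=1) weight 3/140
  (Z=2, W=0, Y=1, X=0) weight 1/105
  … 3 more
Group by Z:
  weight(Z=0) = 8/63
  weight(Z=1) = 1/14
  weight(Z=2) = 1/21
Total weight = 8/63 + 1/14 + 1/21 = 31/126
P(Z=0 | obs) = 8/63 / 31/126 = 16/31
P(Z=1 | obs) = 1/14 / 31/126 = 9/31
P(Z=2 | obs) = 1/21 / 31/126 = 6/31
argmax = 0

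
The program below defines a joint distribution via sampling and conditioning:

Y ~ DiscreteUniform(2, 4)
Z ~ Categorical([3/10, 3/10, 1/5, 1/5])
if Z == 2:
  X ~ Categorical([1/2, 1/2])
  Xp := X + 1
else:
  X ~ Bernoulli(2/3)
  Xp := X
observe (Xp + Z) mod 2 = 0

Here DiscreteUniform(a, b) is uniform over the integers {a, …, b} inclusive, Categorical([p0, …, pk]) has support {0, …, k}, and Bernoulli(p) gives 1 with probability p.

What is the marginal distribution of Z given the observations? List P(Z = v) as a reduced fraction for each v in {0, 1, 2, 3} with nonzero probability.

Enumerate traces; 12 have nonzero weight after conditioning:
  (Y=2, Z=0, X=0) weight 1/30
  (Y=2, Z=1, X=1) weight 1/15
  (Y=2, Z=2, X=1) weight 1/30
  (Y=2, Z=3, X=1) weight 2/45
  (Y=3, Z=0, X=0) weight 1/30
  (Y=3, Z=1, X=1) weight 1/15
  (Y=3, Z=2, X=1) weight 1/30
  (Y=3, Z=3, X=1) weight 2/45
  … 4 more
Group by Z:
  weight(Z=0) = 1/10
  weight(Z=1) = 1/5
  weight(Z=2) = 1/10
  weight(Z=3) = 2/15
Total weight = 1/10 + 1/5 + 1/10 + 2/15 = 8/15
P(Z=0 | obs) = 1/10 / 8/15 = 3/16
P(Z=1 | obs) = 1/5 / 8/15 = 3/8
P(Z=2 | obs) = 1/10 / 8/15 = 3/16
P(Z=3 | obs) = 2/15 / 8/15 = 1/4

P(Z=0) = 3/16, P(Z=1) = 3/8, P(Z=2) = 3/16, P(Z=3) = 1/4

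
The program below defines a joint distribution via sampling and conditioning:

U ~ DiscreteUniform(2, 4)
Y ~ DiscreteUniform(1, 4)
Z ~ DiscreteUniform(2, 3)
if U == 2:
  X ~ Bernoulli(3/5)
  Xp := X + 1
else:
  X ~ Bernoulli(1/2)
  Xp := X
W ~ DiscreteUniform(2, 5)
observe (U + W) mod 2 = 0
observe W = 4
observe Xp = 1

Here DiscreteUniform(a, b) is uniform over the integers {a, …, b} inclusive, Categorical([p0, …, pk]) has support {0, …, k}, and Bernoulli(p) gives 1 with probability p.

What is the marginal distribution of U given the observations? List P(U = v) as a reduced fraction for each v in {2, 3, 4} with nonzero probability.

P(U=2) = 4/9, P(U=4) = 5/9

Enumerate traces; 16 have nonzero weight after conditioning:
  (U=2, Y=1, Z=2, X=0, W=4) weight 1/240
  (U=2, Y=1, Z=3, X=0, W=4) weight 1/240
  (U=2, Y=2, Z=2, X=0, W=4) weight 1/240
  (U=2, Y=2, Z=3, X=0, W=4) weight 1/240
  (U=2, Y=3, Z=2, X=0, W=4) weight 1/240
  (U=2, Y=3, Z=3, X=0, W=4) weight 1/240
  (U=2, Y=4, Z=2, X=0, W=4) weight 1/240
  (U=2, Y=4, Z=3, X=0, W=4) weight 1/240
  (U=4, Y=1, Z=2, X=1, W=4) weight 1/192
  … 7 more
Group by U:
  weight(U=2) = 1/30
  weight(U=4) = 1/24
Total weight = 1/30 + 1/24 = 3/40
P(U=2 | obs) = 1/30 / 3/40 = 4/9
P(U=4 | obs) = 1/24 / 3/40 = 5/9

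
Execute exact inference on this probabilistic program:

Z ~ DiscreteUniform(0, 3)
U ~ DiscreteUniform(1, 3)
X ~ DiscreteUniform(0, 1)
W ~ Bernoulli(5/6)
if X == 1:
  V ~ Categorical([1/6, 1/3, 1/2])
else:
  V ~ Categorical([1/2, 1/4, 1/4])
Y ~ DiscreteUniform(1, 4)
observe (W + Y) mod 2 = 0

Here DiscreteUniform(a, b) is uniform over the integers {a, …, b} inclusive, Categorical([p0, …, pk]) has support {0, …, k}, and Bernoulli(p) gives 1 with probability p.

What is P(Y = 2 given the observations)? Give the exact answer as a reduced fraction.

Enumerate traces; 288 have nonzero weight after conditioning:
  (Z=0, U=1, X=0, W=0, V=0, Y=2) weight 1/1152
  (Z=0, U=1, X=0, W=0, V=0, Y=4) weight 1/1152
  (Z=0, U=1, X=0, W=0, V=1, Y=2) weight 1/2304
  (Z=0, U=1, X=0, W=0, V=1, Y=4) weight 1/2304
  (Z=0, U=1, X=0, W=0, V=2, Y=2) weight 1/2304
  (Z=0, U=1, X=0, W=0, V=2, Y=4) weight 1/2304
  (Z=0, U=1, X=0, W=1, V=0, Y=1) weight 5/1152
  (Z=0, U=1, X=0, W=1, V=0, Y=3) weight 5/1152
  … 280 more
Group by Y:
  weight(Y=1) = 5/24
  weight(Y=2) = 1/24
  weight(Y=3) = 5/24
  weight(Y=4) = 1/24
Total weight = 5/24 + 1/24 + 5/24 + 1/24 = 1/2
P(Y=1 | obs) = 5/24 / 1/2 = 5/12
P(Y=2 | obs) = 1/24 / 1/2 = 1/12
P(Y=3 | obs) = 5/24 / 1/2 = 5/12
P(Y=4 | obs) = 1/24 / 1/2 = 1/12

P(Y = 2 | obs) = 1/12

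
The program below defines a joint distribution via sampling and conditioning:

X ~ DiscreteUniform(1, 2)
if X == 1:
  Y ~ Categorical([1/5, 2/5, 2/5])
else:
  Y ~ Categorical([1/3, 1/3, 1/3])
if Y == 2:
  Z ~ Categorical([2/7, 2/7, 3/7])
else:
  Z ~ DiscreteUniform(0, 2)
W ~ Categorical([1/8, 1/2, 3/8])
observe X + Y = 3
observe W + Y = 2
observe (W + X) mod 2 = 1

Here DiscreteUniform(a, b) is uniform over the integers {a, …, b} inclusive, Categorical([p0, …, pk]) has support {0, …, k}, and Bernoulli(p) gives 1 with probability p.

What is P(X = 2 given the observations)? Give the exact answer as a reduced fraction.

Enumerate traces; 6 have nonzero weight after conditioning:
  (X=1, Y=2, Z=0, W=0) weight 1/140
  (X=1, Y=2, Z=1, W=0) weight 1/140
  (X=1, Y=2, Z=2, W=0) weight 3/280
  (X=2, Y=1, Z=0, W=1) weight 1/36
  (X=2, Y=1, Z=1, W=1) weight 1/36
  (X=2, Y=1, Z=2, W=1) weight 1/36
Group by X:
  weight(X=1) = 1/40
  weight(X=2) = 1/12
Total weight = 1/40 + 1/12 = 13/120
P(X=1 | obs) = 1/40 / 13/120 = 3/13
P(X=2 | obs) = 1/12 / 13/120 = 10/13

P(X = 2 | obs) = 10/13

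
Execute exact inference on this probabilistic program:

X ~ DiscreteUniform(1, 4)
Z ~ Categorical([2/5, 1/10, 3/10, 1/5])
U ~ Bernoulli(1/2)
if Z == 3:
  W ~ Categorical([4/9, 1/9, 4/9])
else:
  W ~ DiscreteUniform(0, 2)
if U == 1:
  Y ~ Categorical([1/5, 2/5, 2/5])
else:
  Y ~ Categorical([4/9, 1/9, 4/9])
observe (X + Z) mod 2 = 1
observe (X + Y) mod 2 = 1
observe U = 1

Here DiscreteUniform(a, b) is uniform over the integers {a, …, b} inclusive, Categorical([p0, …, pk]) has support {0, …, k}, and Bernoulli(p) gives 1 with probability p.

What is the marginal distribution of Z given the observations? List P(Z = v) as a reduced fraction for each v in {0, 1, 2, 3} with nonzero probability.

P(Z=0) = 4/9, P(Z=1) = 2/27, P(Z=2) = 1/3, P(Z=3) = 4/27

Enumerate traces; 36 have nonzero weight after conditioning:
  (X=1, Z=0, U=1, W=0, Y=0) weight 1/300
  (X=1, Z=0, U=1, W=0, Y=2) weight 1/150
  (X=1, Z=0, U=1, W=1, Y=0) weight 1/300
  (X=1, Z=0, U=1, W=1, Y=2) weight 1/150
  (X=1, Z=0, U=1, W=2, Y=0) weight 1/300
  (X=1, Z=0, U=1, W=2, Y=2) weight 1/150
  (X=1, Z=2, U=1, W=0, Y=0) weight 1/400
  (X=1, Z=2, U=1, W=0, Y=2) weight 1/200
  (X=2, Z=1, U=1, W=0, Y=1) weight 1/600
  (X=2, Z=3, U=1, W=0, Y=1) weight 1/225
  … 26 more
Group by Z:
  weight(Z=0) = 3/50
  weight(Z=1) = 1/100
  weight(Z=2) = 9/200
  weight(Z=3) = 1/50
Total weight = 3/50 + 1/100 + 9/200 + 1/50 = 27/200
P(Z=0 | obs) = 3/50 / 27/200 = 4/9
P(Z=1 | obs) = 1/100 / 27/200 = 2/27
P(Z=2 | obs) = 9/200 / 27/200 = 1/3
P(Z=3 | obs) = 1/50 / 27/200 = 4/27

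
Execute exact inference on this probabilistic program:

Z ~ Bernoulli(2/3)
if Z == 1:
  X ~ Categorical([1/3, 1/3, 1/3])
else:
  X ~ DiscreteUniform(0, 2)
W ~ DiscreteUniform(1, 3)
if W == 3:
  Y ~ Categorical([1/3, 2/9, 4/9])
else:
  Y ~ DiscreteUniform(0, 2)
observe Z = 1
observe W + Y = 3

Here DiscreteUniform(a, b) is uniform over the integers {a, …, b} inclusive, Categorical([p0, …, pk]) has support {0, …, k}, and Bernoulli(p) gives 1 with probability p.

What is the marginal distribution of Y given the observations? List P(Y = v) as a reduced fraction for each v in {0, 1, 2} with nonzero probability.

Enumerate traces; 9 have nonzero weight after conditioning:
  (Z=1, X=0, W=1, Y=2) weight 2/81
  (Z=1, X=0, W=2, Y=1) weight 2/81
  (Z=1, X=0, W=3, Y=0) weight 2/81
  (Z=1, X=1, W=1, Y=2) weight 2/81
  (Z=1, X=1, W=2, Y=1) weight 2/81
  (Z=1, X=1, W=3, Y=0) weight 2/81
  (Z=1, X=2, W=1, Y=2) weight 2/81
  (Z=1, X=2, W=2, Y=1) weight 2/81
  … 1 more
Group by Y:
  weight(Y=0) = 2/27
  weight(Y=1) = 2/27
  weight(Y=2) = 2/27
Total weight = 2/27 + 2/27 + 2/27 = 2/9
P(Y=0 | obs) = 2/27 / 2/9 = 1/3
P(Y=1 | obs) = 2/27 / 2/9 = 1/3
P(Y=2 | obs) = 2/27 / 2/9 = 1/3

P(Y=0) = 1/3, P(Y=1) = 1/3, P(Y=2) = 1/3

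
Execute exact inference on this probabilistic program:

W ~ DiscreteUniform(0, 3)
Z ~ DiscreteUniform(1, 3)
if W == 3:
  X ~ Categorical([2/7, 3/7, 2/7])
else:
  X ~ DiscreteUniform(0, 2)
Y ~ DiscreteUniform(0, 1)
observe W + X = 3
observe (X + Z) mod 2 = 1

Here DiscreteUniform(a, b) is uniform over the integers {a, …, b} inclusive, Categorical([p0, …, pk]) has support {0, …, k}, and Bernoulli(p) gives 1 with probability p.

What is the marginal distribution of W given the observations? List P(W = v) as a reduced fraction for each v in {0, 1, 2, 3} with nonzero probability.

Enumerate traces; 10 have nonzero weight after conditioning:
  (W=1, Z=1, X=2, Y=0) weight 1/72
  (W=1, Z=1, X=2, Y=1) weight 1/72
  (W=1, Z=3, X=2, Y=0) weight 1/72
  (W=1, Z=3, X=2, Y=1) weight 1/72
  (W=2, Z=2, X=1, Y=0) weight 1/72
  (W=2, Z=2, X=1, Y=1) weight 1/72
  (W=3, Z=1, X=0, Y=0) weight 1/84
  (W=3, Z=1, X=0, Y=1) weight 1/84
  … 2 more
Group by W:
  weight(W=1) = 1/18
  weight(W=2) = 1/36
  weight(W=3) = 1/21
Total weight = 1/18 + 1/36 + 1/21 = 11/84
P(W=1 | obs) = 1/18 / 11/84 = 14/33
P(W=2 | obs) = 1/36 / 11/84 = 7/33
P(W=3 | obs) = 1/21 / 11/84 = 4/11

P(W=1) = 14/33, P(W=2) = 7/33, P(W=3) = 4/11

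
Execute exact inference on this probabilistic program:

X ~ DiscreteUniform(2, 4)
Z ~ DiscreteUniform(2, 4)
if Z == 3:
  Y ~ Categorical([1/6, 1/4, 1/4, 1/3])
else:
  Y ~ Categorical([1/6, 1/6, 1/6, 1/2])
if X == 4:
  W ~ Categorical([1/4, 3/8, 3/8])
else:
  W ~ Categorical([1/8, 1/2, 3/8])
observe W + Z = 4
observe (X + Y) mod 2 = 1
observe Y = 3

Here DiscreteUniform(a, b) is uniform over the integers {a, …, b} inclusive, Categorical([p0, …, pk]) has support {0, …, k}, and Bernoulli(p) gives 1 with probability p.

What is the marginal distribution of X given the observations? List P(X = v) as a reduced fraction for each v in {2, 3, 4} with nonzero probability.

Enumerate traces; 6 have nonzero weight after conditioning:
  (X=2, Z=2, Y=3, W=2) weight 1/48
  (X=2, Z=3, Y=3, W=1) weight 1/54
  (X=2, Z=4, Y=3, W=0) weight 1/144
  (X=4, Z=2, Y=3, W=2) weight 1/48
  (X=4, Z=3, Y=3, W=1) weight 1/72
  (X=4, Z=4, Y=3, W=0) weight 1/72
Group by X:
  weight(X=2) = 5/108
  weight(X=4) = 7/144
Total weight = 5/108 + 7/144 = 41/432
P(X=2 | obs) = 5/108 / 41/432 = 20/41
P(X=4 | obs) = 7/144 / 41/432 = 21/41

P(X=2) = 20/41, P(X=4) = 21/41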